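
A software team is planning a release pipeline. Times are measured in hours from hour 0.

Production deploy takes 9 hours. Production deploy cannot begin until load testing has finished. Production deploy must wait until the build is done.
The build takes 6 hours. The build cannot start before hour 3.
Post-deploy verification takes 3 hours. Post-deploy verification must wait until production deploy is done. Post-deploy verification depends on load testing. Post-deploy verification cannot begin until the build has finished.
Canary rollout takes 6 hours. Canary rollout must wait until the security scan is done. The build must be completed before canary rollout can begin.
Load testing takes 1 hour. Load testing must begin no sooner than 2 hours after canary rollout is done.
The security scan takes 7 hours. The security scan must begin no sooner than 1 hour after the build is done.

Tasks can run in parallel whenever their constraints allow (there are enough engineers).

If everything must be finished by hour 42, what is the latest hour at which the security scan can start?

Post-deploy verification must finish by hour 42; it takes 3 hours, so it must start by 42 − 3 = hour 39.
Production deploy must finish before post-deploy verification (must start by hour 39). With a 9-hour duration, production deploy must start by 39 − 9 = hour 30.
Load testing has several dependents: production deploy (must start by hour 30); post-deploy verification (must start by hour 39). The earliest of those limits is hour 30, so load testing must start by 30 − 1 = hour 29.
Canary rollout feeds into load testing (must start by hour 29, minus 2-hour gap → hour 27); so canary rollout must finish by hour 27 and therefore start by hour 21.
The security scan has to be done before canary rollout (must start by hour 21). That means finishing by hour 21, i.e. starting by 21 − 7 = hour 14.

14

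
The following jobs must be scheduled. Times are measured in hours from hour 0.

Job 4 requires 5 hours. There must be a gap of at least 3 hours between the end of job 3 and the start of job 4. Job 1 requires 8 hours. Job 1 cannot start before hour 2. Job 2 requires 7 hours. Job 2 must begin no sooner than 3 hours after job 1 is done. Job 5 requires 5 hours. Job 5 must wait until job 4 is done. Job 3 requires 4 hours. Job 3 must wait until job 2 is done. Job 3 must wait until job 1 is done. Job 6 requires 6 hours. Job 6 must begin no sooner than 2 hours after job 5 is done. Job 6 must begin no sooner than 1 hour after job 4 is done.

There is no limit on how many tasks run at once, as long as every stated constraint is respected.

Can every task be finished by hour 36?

No

Job 1 waits on its own release at hour 2, so it starts at hour 2 and finishes at 2 + 8 = hour 10.
Job 2 cannot begin until job 1 (finishes hour 10, plus 3-hour gap → hour 13). It runs from hour 13 to 13 + 7 = hour 20.
Job 3 needs all of job 2 (finishes hour 20); job 1 (finishes hour 10). That puts its earliest start at hour 20; it finishes at 20 + 4 = hour 24.
Job 4 cannot begin until job 3 (finishes hour 24, plus 3-hour gap → hour 27). It runs from hour 27 to 27 + 5 = hour 32.
Job 5 waits on job 4 (finishes hour 32), so it starts at hour 32 and finishes at 32 + 5 = hour 37.
Job 6 needs all of job 5 (finishes hour 37, plus 2-hour gap → hour 39); job 4 (finishes hour 32, plus 1-hour gap → hour 33). That puts its earliest start at hour 39; it finishes at 39 + 6 = hour 45.
The earliest everything can be done is hour 45, which is after the deadline of 36, so it is not possible.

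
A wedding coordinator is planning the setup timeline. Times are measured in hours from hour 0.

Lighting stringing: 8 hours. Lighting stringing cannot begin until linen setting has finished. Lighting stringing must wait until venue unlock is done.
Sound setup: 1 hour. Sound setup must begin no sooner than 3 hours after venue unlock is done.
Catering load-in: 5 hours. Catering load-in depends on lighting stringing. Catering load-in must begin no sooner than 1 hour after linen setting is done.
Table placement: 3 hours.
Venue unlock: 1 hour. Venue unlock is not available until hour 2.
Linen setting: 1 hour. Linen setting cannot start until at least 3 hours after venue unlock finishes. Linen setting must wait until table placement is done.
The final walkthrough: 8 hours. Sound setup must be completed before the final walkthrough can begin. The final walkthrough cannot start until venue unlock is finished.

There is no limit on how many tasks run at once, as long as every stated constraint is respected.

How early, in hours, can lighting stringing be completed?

15

Nothing blocks table placement, so it runs from hour 0 to hour 3.
Venue unlock cannot begin until its own release at hour 2. It runs from hour 2 to 2 + 1 = hour 3.
For linen setting: venue unlock (finishes hour 3, plus 3-hour gap → hour 6); table placement (finishes hour 3). Taking the maximum gives a start of hour 6, and it finishes at 6 + 1 = hour 7.
For lighting stringing: linen setting (finishes hour 7); venue unlock (finishes hour 3). Taking the maximum gives a start of hour 7, and it finishes at 7 + 8 = hour 15.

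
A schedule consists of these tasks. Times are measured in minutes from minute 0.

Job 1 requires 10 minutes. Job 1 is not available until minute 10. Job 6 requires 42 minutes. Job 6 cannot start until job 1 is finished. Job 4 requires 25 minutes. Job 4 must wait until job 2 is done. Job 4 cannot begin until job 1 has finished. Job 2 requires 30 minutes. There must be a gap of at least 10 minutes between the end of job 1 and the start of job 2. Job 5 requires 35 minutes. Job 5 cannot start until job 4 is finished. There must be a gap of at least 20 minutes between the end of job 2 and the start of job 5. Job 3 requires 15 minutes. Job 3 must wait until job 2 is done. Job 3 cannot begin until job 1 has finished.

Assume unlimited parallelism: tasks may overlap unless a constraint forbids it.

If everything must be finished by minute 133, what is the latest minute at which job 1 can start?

Job 3 must finish by minute 133; it takes 15 minutes, so it must start by 133 − 15 = minute 118.
Job 5 must finish by minute 133; it takes 35 minutes, so it must start by 133 − 35 = minute 98.
Job 4 has to be done before job 5 (must start by minute 98). That means finishing by minute 98, i.e. starting by 98 − 25 = minute 73.
Job 2 has several dependents: job 3 (must start by minute 118); job 4 (must start by minute 73); job 5 (must start by minute 98, minus 20-minute gap → minute 78). The earliest of those limits is minute 73, so job 2 must start by 73 − 30 = minute 43.
Nothing follows job 6; the deadline of minute 133 is its only limit. It must start by 133 − 42 = minute 91.
Job 1 feeds job 2 (must start by minute 43, minus 10-minute gap → minute 33); job 3 (must start by minute 118); job 4 (must start by minute 73); job 6 (must start by minute 91). Taking the minimum, job 1 must finish by minute 33 and start by 33 − 10 = minute 23.

23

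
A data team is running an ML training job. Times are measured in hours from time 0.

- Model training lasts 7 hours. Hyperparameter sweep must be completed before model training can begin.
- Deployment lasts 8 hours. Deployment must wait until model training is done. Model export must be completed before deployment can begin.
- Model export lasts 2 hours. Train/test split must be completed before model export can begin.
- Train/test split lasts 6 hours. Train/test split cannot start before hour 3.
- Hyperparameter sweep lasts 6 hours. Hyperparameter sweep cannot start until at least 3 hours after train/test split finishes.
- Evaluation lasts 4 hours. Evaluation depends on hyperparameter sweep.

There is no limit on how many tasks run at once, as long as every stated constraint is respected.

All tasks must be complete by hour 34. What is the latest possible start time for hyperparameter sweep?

Nothing follows deployment; the deadline of hour 34 is its only limit. It must start by 34 − 8 = hour 26.
Model training has to be done before deployment (must start by hour 26). That means finishing by hour 26, i.e. starting by 26 − 7 = hour 19.
To finish by hour 34, evaluation (duration 4) must start no later than hour 30.
Hyperparameter sweep has several dependents: model training (must start by hour 19); evaluation (must start by hour 30). The earliest of those limits is hour 19, so hyperparameter sweep must start by 19 − 6 = hour 13.

13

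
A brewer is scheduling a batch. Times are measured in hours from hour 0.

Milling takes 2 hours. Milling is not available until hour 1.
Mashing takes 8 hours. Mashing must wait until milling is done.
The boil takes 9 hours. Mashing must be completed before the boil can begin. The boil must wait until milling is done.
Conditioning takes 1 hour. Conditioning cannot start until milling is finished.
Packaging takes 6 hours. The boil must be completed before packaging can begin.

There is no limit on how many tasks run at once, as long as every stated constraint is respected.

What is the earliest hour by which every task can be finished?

After its own release at hour 1, milling can start at hour 1 and finishes at hour 3.
Conditioning waits on milling (finishes hour 3), so it starts at hour 3 and finishes at 3 + 1 = hour 4.
Mashing cannot begin until milling (finishes hour 3). It runs from hour 3 to 3 + 8 = hour 11.
For the boil: mashing (finishes hour 11); milling (finishes hour 3). Taking the maximum gives a start of hour 11, and it finishes at 11 + 9 = hour 20.
Packaging cannot begin until the boil (finishes hour 20). It runs from hour 20 to 20 + 6 = hour 26.
All tasks are finished once the last one completes. Finish times: Milling at 3, Mashing at 11, The boil at 20, Conditioning at 4, Packaging at 26. The latest is hour 26.

26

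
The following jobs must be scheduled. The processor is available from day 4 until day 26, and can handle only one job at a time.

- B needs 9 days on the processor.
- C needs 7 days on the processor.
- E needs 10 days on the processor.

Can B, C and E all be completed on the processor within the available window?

The processor window is 26 − 4 = 22 days.
Running back to back, the jobs need 9 + 7 + 10 = 26 days on the processor.
Since 26 > 22, they cannot all fit.

No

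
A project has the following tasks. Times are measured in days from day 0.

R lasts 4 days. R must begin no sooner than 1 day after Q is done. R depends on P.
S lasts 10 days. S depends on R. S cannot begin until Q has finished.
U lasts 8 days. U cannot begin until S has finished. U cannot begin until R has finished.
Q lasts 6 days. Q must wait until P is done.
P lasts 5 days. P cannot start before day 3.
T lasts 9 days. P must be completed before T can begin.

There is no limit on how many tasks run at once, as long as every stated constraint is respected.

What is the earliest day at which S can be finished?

29

P cannot begin until its own release at day 3. It runs from day 3 to 3 + 5 = day 8.
After P (finishes day 8), Q can start at day 8 and finishes at day 14.
R needs all of Q (finishes day 14, plus 1-day gap → day 15); P (finishes day 8). That puts its earliest start at day 15; it finishes at 15 + 4 = day 19.
S has to wait for R (finishes day 19); Q (finishes day 14). The latest of these is day 19, so S runs day 19 to 19 + 10 = day 29.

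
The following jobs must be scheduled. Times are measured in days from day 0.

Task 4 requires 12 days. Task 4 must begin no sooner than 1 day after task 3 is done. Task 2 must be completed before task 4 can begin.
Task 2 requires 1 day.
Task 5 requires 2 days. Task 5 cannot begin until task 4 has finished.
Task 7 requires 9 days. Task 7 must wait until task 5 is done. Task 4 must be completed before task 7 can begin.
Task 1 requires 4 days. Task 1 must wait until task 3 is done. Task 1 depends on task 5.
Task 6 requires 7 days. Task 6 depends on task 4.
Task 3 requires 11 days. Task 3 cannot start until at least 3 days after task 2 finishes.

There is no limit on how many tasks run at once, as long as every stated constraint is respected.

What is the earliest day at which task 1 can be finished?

Task 2 has no prerequisites, so it starts at day 0 and finishes at day 1.
Task 3 cannot begin until task 2 (finishes day 1, plus 3-day gap → day 4). It runs from day 4 to 4 + 11 = day 15.
Task 4 cannot start until task 3 (finishes day 15, plus 1-day gap → day 16); task 2 (finishes day 1). The controlling bound is day 16, so task 4 finishes at 16 + 12 = day 28.
Task 5 waits on task 4 (finishes day 28), so it starts at day 28 and finishes at 28 + 2 = day 30.
For task 1: task 3 (finishes day 15); task 5 (finishes day 30). Taking the maximum gives a start of day 30, and it finishes at 30 + 4 = day 34.

34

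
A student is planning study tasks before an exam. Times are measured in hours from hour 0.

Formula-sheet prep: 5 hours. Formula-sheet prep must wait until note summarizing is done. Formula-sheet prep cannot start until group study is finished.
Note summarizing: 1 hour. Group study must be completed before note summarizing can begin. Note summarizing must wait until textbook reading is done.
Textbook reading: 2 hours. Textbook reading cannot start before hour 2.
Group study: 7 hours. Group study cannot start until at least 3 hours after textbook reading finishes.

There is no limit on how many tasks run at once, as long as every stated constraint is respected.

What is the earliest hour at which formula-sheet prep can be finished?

20

Textbook reading cannot begin until its own release at hour 2. It runs from hour 2 to 2 + 2 = hour 4.
After textbook reading (finishes hour 4, plus 3-hour gap → hour 7), group study can start at hour 7 and finishes at hour 14.
Note summarizing cannot start until group study (finishes hour 14); textbook reading (finishes hour 4). The controlling bound is hour 14, so note summarizing finishes at 14 + 1 = hour 15.
For formula-sheet prep: note summarizing (finishes hour 15); group study (finishes hour 14). Taking the maximum gives a start of hour 15, and it finishes at 15 + 5 = hour 20.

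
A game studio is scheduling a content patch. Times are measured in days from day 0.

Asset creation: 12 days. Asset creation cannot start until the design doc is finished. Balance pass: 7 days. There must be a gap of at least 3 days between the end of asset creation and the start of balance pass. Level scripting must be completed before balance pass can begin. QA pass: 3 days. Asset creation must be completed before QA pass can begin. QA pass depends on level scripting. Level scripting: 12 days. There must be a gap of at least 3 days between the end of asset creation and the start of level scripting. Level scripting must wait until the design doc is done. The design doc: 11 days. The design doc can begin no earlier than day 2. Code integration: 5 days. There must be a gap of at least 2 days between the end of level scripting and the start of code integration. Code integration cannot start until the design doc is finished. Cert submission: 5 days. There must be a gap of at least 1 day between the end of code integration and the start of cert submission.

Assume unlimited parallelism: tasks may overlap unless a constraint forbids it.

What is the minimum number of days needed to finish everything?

53

After its own release at day 2, the design doc can start at day 2 and finishes at day 13.
Asset creation waits on the design doc (finishes day 13), so it starts at day 13 and finishes at 13 + 12 = day 25.
Level scripting needs all of asset creation (finishes day 25, plus 3-day gap → day 28); the design doc (finishes day 13). That puts its earliest start at day 28; it finishes at 28 + 12 = day 40.
QA pass cannot start until asset creation (finishes day 25); level scripting (finishes day 40). The controlling bound is day 40, so QA pass finishes at 40 + 3 = day 43.
Balance pass needs all of asset creation (finishes day 25, plus 3-day gap → day 28); level scripting (finishes day 40). That puts its earliest start at day 40; it finishes at 40 + 7 = day 47.
Code integration cannot start until level scripting (finishes day 40, plus 2-day gap → day 42); the design doc (finishes day 13). The controlling bound is day 42, so code integration finishes at 42 + 5 = day 47.
After code integration (finishes day 47, plus 1-day gap → day 48), cert submission can start at day 48 and finishes at day 53.
All tasks are finished once the last one completes. Finish times: The design doc at 13, Asset creation at 25, Level scripting at 40, Code integration at 47, Balance pass at 47, QA pass at 43, Cert submission at 53. The latest is day 53.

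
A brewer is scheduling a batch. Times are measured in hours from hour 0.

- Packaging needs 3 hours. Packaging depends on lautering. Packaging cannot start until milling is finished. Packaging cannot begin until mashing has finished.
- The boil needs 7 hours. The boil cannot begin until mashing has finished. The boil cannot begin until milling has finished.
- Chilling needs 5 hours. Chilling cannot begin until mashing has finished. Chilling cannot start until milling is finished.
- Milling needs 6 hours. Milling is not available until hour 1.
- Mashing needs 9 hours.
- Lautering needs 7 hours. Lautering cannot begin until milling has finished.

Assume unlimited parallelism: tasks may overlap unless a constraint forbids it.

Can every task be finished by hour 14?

Mashing has no prerequisites, so it starts at hour 0 and finishes at hour 9.
Milling waits on its own release at hour 1, so it starts at hour 1 and finishes at 1 + 6 = hour 7.
Chilling has to wait for mashing (finishes hour 9); milling (finishes hour 7). The latest of these is hour 9, so chilling runs hour 9 to 9 + 5 = hour 14.
The boil needs all of mashing (finishes hour 9); milling (finishes hour 7). That puts its earliest start at hour 9; it finishes at 9 + 7 = hour 16.
After milling (finishes hour 7), lautering can start at hour 7 and finishes at hour 14.
Packaging needs all of lautering (finishes hour 14); milling (finishes hour 7); mashing (finishes hour 9). That puts its earliest start at hour 14; it finishes at 14 + 3 = hour 17.
The earliest everything can be done is hour 17, which is after the deadline of 14, so it is not possible.

No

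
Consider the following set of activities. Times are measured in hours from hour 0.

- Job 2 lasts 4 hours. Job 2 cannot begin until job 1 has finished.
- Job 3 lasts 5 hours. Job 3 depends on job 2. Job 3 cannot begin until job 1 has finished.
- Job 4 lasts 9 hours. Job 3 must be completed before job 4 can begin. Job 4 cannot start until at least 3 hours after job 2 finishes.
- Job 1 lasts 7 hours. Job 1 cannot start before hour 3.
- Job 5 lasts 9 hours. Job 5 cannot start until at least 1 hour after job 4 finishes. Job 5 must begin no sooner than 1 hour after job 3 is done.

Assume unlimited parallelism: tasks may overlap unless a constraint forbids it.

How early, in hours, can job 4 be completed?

After its own release at hour 3, job 1 can start at hour 3 and finishes at hour 10.
Job 2 waits on job 1 (finishes hour 10), so it starts at hour 10 and finishes at 10 + 4 = hour 14.
Job 3 has to wait for job 2 (finishes hour 14); job 1 (finishes hour 10). The latest of these is hour 14, so job 3 runs hour 14 to 14 + 5 = hour 19.
Job 4 cannot start until job 3 (finishes hour 19); job 2 (finishes hour 14, plus 3-hour gap → hour 17). The controlling bound is hour 19, so job 4 finishes at 19 + 9 = hour 28.

28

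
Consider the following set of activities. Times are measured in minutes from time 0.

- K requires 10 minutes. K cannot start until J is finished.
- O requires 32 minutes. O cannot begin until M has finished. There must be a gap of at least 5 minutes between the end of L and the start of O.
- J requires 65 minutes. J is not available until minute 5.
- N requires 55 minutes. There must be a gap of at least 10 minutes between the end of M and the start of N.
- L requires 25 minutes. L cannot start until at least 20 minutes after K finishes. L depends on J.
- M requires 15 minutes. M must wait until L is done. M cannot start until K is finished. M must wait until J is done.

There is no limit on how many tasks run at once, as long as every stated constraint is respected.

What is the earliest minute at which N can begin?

J cannot begin until its own release at minute 5. It runs from minute 5 to 5 + 65 = minute 70.
K cannot begin until J (finishes minute 70). It runs from minute 70 to 70 + 10 = minute 80.
L cannot start until K (finishes minute 80, plus 20-minute gap → minute 100); J (finishes minute 70). The controlling bound is minute 100, so L finishes at 100 + 25 = minute 125.
M cannot start until L (finishes minute 125); K (finishes minute 80); J (finishes minute 70). The controlling bound is minute 125, so M finishes at 125 + 15 = minute 140.
N waits on M (finishes minute 140, plus 10-minute gap → minute 150), so the earliest it can start is minute 150.

150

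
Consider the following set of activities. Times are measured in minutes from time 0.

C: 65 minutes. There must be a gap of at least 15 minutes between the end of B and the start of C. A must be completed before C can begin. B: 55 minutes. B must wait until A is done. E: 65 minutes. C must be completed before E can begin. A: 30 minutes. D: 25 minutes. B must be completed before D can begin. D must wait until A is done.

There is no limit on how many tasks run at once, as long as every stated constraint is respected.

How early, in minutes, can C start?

100

Nothing blocks A, so it runs from minute 0 to minute 30.
After A (finishes minute 30), B can start at minute 30 and finishes at minute 85.
C waits on B (finishes minute 85, plus 15-minute gap → minute 100); A (finishes minute 30). The latest of these is minute 100, which is the earliest C can start.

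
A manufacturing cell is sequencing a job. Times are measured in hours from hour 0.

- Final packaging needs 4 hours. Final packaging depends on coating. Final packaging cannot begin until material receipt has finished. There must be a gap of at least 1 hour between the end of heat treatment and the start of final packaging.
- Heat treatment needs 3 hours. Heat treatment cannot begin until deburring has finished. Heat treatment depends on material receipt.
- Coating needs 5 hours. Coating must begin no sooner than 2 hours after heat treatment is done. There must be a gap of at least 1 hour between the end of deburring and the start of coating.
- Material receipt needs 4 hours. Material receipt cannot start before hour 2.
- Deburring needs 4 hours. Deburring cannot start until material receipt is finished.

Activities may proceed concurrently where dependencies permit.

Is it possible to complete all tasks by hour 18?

After its own release at hour 2, material receipt can start at hour 2 and finishes at hour 6.
Deburring cannot begin until material receipt (finishes hour 6). It runs from hour 6 to 6 + 4 = hour 10.
Heat treatment has to wait for deburring (finishes hour 10); material receipt (finishes hour 6). The latest of these is hour 10, so heat treatment runs hour 10 to 10 + 3 = hour 13.
Coating cannot start until heat treatment (finishes hour 13, plus 2-hour gap → hour 15); deburring (finishes hour 10, plus 1-hour gap → hour 11). The controlling bound is hour 15, so coating finishes at 15 + 5 = hour 20.
Final packaging has to wait for coating (finishes hour 20); material receipt (finishes hour 6); heat treatment (finishes hour 13, plus 1-hour gap → hour 14). The latest of these is hour 20, so final packaging runs hour 20 to 20 + 4 = hour 24.
The earliest everything can be done is hour 24, which is after the deadline of 18, so it is not possible.

No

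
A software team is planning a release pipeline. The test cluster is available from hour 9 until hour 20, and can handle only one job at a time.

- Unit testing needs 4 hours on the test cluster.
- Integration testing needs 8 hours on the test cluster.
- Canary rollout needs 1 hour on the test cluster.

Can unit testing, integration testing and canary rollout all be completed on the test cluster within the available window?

The test cluster window is 20 − 9 = 11 hours.
Running back to back, the jobs need 4 + 8 + 1 = 13 hours on the test cluster.
Since 13 > 11, they cannot all fit.

No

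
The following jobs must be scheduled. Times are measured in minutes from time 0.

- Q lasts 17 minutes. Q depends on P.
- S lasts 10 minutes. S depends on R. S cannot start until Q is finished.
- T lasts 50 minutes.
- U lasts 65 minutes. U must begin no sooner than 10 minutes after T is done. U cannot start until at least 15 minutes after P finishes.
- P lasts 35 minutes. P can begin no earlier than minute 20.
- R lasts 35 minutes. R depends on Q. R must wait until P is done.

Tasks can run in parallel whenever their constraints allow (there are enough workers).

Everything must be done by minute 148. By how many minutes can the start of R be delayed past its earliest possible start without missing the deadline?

31

P cannot begin until its own release at minute 20. It runs from minute 20 to 20 + 35 = minute 55.
Q cannot begin until P (finishes minute 55). It runs from minute 55 to 55 + 17 = minute 72.
R needs all of Q (finishes minute 72); P (finishes minute 55). That puts its earliest start at minute 72; it finishes at 72 + 35 = minute 107.

Working backward from the deadline:
Nothing follows S; the deadline of minute 148 is its only limit. It must start by 148 − 10 = minute 138.
Since S (must start by minute 138) depends on it, R must finish by minute 138. Backing off its 35-minute duration gives a latest start of minute 103.
So R can start as early as minute 72 and as late as minute 103, giving 103 − 72 = 31 minutes of slack.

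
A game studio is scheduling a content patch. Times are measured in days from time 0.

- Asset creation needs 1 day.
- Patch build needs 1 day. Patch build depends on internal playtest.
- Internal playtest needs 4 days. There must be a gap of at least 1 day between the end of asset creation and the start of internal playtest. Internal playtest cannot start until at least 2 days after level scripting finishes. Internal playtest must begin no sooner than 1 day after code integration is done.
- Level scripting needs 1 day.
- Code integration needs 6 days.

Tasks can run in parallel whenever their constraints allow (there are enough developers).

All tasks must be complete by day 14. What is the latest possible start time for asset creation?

7

To finish by day 14, patch build (duration 1) must start no later than day 13.
Internal playtest has to be done before patch build (must start by day 13). That means finishing by day 13, i.e. starting by 13 − 4 = day 9.
Asset creation feeds into internal playtest (must start by day 9, minus 1-day gap → day 8); so asset creation must finish by day 8 and therefore start by day 7.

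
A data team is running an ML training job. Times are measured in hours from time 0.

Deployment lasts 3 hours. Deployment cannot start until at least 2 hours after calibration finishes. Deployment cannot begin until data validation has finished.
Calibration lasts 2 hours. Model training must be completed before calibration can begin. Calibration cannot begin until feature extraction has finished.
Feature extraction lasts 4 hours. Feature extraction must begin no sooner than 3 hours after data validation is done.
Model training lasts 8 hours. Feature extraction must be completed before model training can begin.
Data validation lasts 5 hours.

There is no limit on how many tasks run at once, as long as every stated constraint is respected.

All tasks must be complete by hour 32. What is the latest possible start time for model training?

17

Deployment has no dependents, so it just needs to finish by hour 32. Starting by 32 − 3 = hour 29 achieves that.
Calibration feeds into deployment (must start by hour 29, minus 2-hour gap → hour 27); so calibration must finish by hour 27 and therefore start by hour 25.
Model training has to be done before calibration (must start by hour 25). That means finishing by hour 25, i.e. starting by 25 − 8 = hour 17.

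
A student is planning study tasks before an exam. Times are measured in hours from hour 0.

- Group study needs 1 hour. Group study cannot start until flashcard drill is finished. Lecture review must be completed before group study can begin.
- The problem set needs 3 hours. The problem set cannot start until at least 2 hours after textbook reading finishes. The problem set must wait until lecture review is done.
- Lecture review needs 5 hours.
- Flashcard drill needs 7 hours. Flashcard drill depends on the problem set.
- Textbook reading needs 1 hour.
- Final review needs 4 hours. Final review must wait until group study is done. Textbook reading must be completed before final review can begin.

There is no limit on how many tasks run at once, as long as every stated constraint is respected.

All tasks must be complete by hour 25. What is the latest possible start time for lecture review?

5

To finish by hour 25, final review (duration 4) must start no later than hour 21.
Since final review (must start by hour 21) depends on it, group study must finish by hour 21. Backing off its 1-hour duration gives a latest start of hour 20.
Flashcard drill has to be done before group study (must start by hour 20). That means finishing by hour 20, i.e. starting by 20 − 7 = hour 13.
The problem set feeds into flashcard drill (must start by hour 13); so the problem set must finish by hour 13 and therefore start by hour 10.
Lecture review must finish in time for the problem set (must start by hour 10); group study (must start by hour 20). The tightest is hour 10, so lecture review must start by 10 − 5 = hour 5.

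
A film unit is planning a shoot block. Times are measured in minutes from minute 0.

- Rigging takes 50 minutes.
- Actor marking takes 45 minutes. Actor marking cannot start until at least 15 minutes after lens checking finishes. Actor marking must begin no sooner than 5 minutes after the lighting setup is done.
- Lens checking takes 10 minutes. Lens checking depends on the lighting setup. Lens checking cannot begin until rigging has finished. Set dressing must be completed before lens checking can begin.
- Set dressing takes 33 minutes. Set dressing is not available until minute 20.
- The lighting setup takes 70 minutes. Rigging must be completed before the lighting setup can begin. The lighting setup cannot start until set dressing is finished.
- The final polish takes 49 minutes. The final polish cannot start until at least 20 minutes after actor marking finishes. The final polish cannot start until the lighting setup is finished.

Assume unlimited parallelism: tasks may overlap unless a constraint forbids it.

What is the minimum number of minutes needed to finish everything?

262

Set dressing waits on its own release at minute 20, so it starts at minute 20 and finishes at 20 + 33 = minute 53.
Rigging can start immediately at minute 0; it finishes at minute 50.
The lighting setup has to wait for rigging (finishes minute 50); set dressing (finishes minute 53). The latest of these is minute 53, so the lighting setup runs minute 53 to 53 + 70 = minute 123.
Lens checking cannot start until the lighting setup (finishes minute 123); rigging (finishes minute 50); set dressing (finishes minute 53). The controlling bound is minute 123, so lens checking finishes at 123 + 10 = minute 133.
For actor marking: lens checking (finishes minute 133, plus 15-minute gap → minute 148); the lighting setup (finishes minute 123, plus 5-minute gap → minute 128). Taking the maximum gives a start of minute 148, and it finishes at 148 + 45 = minute 193.
The final polish needs all of actor marking (finishes minute 193, plus 20-minute gap → minute 213); the lighting setup (finishes minute 123). That puts its earliest start at minute 213; it finishes at 213 + 49 = minute 262.
All tasks are finished once the last one completes. Finish times: Rigging at 50, Set dressing at 53, The lighting setup at 123, Lens checking at 133, Actor marking at 193, The final polish at 262. The latest is minute 262.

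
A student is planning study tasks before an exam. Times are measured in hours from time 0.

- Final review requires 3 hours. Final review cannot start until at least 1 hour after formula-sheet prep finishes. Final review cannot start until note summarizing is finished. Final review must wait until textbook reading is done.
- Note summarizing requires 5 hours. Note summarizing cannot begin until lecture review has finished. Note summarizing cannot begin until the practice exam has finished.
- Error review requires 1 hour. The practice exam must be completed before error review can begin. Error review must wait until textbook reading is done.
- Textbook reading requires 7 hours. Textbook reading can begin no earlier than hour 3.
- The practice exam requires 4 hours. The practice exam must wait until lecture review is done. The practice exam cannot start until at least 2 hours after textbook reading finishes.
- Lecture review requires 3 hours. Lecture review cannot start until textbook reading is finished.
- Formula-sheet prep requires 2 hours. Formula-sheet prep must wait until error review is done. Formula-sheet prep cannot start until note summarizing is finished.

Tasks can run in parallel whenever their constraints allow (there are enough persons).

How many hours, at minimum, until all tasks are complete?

28

After its own release at hour 3, textbook reading can start at hour 3 and finishes at hour 10.
Lecture review cannot begin until textbook reading (finishes hour 10). It runs from hour 10 to 10 + 3 = hour 13.
The practice exam needs all of lecture review (finishes hour 13); textbook reading (finishes hour 10, plus 2-hour gap → hour 12). That puts its earliest start at hour 13; it finishes at 13 + 4 = hour 17.
Note summarizing has to wait for lecture review (finishes hour 13); the practice exam (finishes hour 17). The latest of these is hour 17, so note summarizing runs hour 17 to 17 + 5 = hour 22.
Error review cannot start until the practice exam (finishes hour 17); textbook reading (finishes hour 10). The controlling bound is hour 17, so error review finishes at 17 + 1 = hour 18.
Formula-sheet prep needs all of error review (finishes hour 18); note summarizing (finishes hour 22). That puts its earliest start at hour 22; it finishes at 22 + 2 = hour 24.
Final review cannot start until formula-sheet prep (finishes hour 24, plus 1-hour gap → hour 25); note summarizing (finishes hour 22); textbook reading (finishes hour 10). The controlling bound is hour 25, so final review finishes at 25 + 3 = hour 28.
All tasks are finished once the last one completes. Finish times: Textbook reading at 10, Lecture review at 13, The practice exam at 17, Error review at 18, Note summarizing at 22, Formula-sheet prep at 24, Final review at 28. The latest is hour 28.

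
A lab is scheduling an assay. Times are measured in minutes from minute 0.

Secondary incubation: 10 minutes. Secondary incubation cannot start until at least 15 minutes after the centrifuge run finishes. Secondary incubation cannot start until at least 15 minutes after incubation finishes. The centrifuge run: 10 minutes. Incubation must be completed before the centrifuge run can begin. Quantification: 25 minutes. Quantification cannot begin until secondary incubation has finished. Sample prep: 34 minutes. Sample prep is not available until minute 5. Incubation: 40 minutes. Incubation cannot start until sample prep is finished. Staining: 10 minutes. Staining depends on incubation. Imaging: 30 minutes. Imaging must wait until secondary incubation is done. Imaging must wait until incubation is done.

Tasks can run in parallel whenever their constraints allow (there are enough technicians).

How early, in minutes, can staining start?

79

Sample prep cannot begin until its own release at minute 5. It runs from minute 5 to 5 + 34 = minute 39.
Incubation cannot begin until sample prep (finishes minute 39). It runs from minute 39 to 39 + 40 = minute 79.
Staining waits on incubation (finishes minute 79), so the earliest it can start is minute 79.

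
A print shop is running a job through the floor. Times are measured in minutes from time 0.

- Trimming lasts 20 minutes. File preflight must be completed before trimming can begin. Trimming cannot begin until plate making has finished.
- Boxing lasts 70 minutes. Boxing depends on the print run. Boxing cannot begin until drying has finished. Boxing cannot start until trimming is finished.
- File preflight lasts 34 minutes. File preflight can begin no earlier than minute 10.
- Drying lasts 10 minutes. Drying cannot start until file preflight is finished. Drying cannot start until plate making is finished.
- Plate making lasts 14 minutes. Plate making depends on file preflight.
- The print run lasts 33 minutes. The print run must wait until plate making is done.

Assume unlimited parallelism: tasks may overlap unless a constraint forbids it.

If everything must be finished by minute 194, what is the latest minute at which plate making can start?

Boxing has no dependents, so it just needs to finish by minute 194. Starting by 194 − 70 = minute 124 achieves that.
The print run feeds into boxing (must start by minute 124); so the print run must finish by minute 124 and therefore start by minute 91.
Drying feeds into boxing (must start by minute 124); so drying must finish by minute 124 and therefore start by minute 114.
Trimming feeds into boxing (must start by minute 124); so trimming must finish by minute 124 and therefore start by minute 104.
Plate making has several dependents: the print run (must start by minute 91); drying (must start by minute 114); trimming (must start by minute 104). The earliest of those limits is minute 91, so plate making must start by 91 − 14 = minute 77.

77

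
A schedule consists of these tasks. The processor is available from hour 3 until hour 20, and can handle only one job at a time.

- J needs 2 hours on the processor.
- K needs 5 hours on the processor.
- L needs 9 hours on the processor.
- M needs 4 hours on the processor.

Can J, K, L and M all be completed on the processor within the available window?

No

The processor window is 20 − 3 = 17 hours.
Running back to back, the jobs need 2 + 5 + 9 + 4 = 20 hours on the processor.
Since 20 > 17, they cannot all fit.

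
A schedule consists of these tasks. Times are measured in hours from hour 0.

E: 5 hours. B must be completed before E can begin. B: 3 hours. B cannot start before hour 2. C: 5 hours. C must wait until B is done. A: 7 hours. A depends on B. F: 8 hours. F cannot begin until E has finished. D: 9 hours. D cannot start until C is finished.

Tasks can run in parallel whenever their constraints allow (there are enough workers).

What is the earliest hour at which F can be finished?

18

After its own release at hour 2, B can start at hour 2 and finishes at hour 5.
E waits on B (finishes hour 5), so it starts at hour 5 and finishes at 5 + 5 = hour 10.
After E (finishes hour 10), F can start at hour 10 and finishes at hour 18.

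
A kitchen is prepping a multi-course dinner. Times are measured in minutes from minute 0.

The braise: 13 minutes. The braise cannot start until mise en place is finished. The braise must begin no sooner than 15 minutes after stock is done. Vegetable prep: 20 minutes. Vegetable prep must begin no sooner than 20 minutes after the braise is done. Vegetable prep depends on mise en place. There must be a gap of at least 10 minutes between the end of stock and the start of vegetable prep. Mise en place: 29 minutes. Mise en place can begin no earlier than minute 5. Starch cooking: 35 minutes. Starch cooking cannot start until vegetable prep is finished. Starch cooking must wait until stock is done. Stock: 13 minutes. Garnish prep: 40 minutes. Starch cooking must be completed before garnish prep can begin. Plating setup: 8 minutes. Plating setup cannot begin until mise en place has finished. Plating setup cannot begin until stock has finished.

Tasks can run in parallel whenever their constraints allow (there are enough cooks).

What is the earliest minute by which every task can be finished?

162

Nothing blocks stock, so it runs from minute 0 to minute 13.
Mise en place cannot begin until its own release at minute 5. It runs from minute 5 to 5 + 29 = minute 34.
Plating setup has to wait for mise en place (finishes minute 34); stock (finishes minute 13). The latest of these is minute 34, so plating setup runs minute 34 to 34 + 8 = minute 42.
The braise needs all of mise en place (finishes minute 34); stock (finishes minute 13, plus 15-minute gap → minute 28). That puts its earliest start at minute 34; it finishes at 34 + 13 = minute 47.
Vegetable prep cannot start until the braise (finishes minute 47, plus 20-minute gap → minute 67); mise en place (finishes minute 34); stock (finishes minute 13, plus 10-minute gap → minute 23). The controlling bound is minute 67, so vegetable prep finishes at 67 + 20 = minute 87.
Starch cooking cannot start until vegetable prep (finishes minute 87); stock (finishes minute 13). The controlling bound is minute 87, so starch cooking finishes at 87 + 35 = minute 122.
Garnish prep cannot begin until starch cooking (finishes minute 122). It runs from minute 122 to 122 + 40 = minute 162.
All tasks are finished once the last one completes. Finish times: Mise en place at 34, Stock at 13, The braise at 47, Vegetable prep at 87, Starch cooking at 122, Plating setup at 42, Garnish prep at 162. The latest is minute 162.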